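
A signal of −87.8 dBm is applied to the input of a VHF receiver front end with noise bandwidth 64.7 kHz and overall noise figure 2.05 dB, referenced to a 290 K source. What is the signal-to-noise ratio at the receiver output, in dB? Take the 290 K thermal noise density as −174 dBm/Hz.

Noise floor: N = −174 + 10 log₁₀(B) + NF
10 log₁₀(6.47×10⁴) = 48.11 dB
N = −174 + 48.11 + 2.05 = −123.84 dBm
SNR = P_sig − N = −87.8 − (−123.84) = 36.04 dB → 36.0 dB

36.0 dB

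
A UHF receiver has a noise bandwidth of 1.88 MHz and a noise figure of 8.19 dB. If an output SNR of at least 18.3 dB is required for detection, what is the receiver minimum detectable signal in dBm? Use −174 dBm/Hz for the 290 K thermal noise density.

−84.8 dBm

Sensitivity = −174 + 10 log₁₀(B) + NF + SNR_min
= −174 + 62.74 + 8.19 + 18.3
= −84.77 dBm → −84.8 dBm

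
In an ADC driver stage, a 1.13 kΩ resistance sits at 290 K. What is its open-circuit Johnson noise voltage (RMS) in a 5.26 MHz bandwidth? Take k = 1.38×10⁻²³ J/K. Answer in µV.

9.75 µV

V_n = √(4kTRB)
4kTRB = 4 × 1.38×10⁻²³ × 290 × 1.13×10³ × 5.26×10⁶ = 9.51×10⁻¹¹ V²
V_n = √(9.51×10⁻¹¹) = 9.75×10⁻⁶ V = 9.75 µV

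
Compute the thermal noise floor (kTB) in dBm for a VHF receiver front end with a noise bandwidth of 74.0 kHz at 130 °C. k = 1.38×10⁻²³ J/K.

−123.9 dBm

T = 130 °C + 273.15 = 403.15 K
P_n = kTB = 1.38×10⁻²³ × 403.15 × 7.40×10⁴ = 4.12×10⁻¹⁶ W
In dBm: 10 log₁₀(4.12×10⁻¹⁶ / 10⁻³) = −123.9 dBm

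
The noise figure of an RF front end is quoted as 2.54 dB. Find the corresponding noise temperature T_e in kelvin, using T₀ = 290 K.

230 K

F = 10^(2.54/10) = 1.79473
T_e = (F − 1)·T₀ = (1.79473 − 1) × 290 = 230 K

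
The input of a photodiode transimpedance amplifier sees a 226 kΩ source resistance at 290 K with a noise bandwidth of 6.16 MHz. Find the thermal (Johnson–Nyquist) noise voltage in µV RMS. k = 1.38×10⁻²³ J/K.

V_n = √(4kTRB)
4kTRB = 4 × 1.38×10⁻²³ × 290 × 2.26×10⁵ × 6.16×10⁶ = 2.23×10⁻⁸ V²
V_n = √(2.23×10⁻⁸) = 1.49×10⁻⁴ V = 149 µV

149 µV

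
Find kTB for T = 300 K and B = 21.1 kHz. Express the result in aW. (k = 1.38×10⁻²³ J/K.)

87.4 aW

P_n = kTB = 1.38×10⁻²³ × 300 × 2.11×10⁴ = 8.74×10⁻¹⁷ W = 87.4 aW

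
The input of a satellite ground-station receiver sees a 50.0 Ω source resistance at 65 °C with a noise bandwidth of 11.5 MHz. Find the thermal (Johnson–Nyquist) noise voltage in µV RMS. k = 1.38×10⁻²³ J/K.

T = 65 °C + 273.15 = 338.15 K
V_n = √(4kTRB)
4kTRB = 4 × 1.38×10⁻²³ × 338.15 × 5.00×10¹ × 1.15×10⁷ = 1.07×10⁻¹¹ V²
V_n = √(1.07×10⁻¹¹) = 3.28×10⁻⁶ V = 3.28 µV

3.28 µV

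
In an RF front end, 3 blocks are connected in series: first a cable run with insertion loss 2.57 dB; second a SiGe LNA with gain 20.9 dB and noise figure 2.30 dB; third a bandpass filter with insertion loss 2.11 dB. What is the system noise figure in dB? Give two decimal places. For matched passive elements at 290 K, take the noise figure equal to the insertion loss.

4.88 dB

Convert to linear (a loss of L dB is a gain of −L dB): F_i = 10^(NF_i/10), G_i = 10^(G_i,dB/10)
  Stage 1: F_1 = 10^(2.57/10) = 1.807, G_1 = 10^(−2.57/10) = 0.5534
  Stage 2: F_2 = 10^(2.30/10) = 1.698, G_2 = 10^(20.9/10) = 123.0
  Stage 3: F_3 = 10^(2.11/10) = 1.626, G_3 = 10^(−2.11/10) = 0.6152
Friis cascade:
  F = 1.807 + (1.698 − 1)/0.5534 + (1.626 − 1)/68.08 = 3.078
NF = 10 log₁₀(3.078) = 4.88 dB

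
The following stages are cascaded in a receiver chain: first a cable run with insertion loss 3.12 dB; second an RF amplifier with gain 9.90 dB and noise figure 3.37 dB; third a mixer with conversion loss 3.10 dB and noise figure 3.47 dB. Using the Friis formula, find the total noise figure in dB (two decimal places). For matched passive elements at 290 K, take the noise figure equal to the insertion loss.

6.73 dB

Convert to linear (a loss of L dB is a gain of −L dB): F_i = 10^(NF_i/10), G_i = 10^(G_i,dB/10)
  Stage 1: F_1 = 10^(3.12/10) = 2.051, G_1 = 10^(−3.12/10) = 0.4875
  Stage 2: F_2 = 10^(3.37/10) = 2.173, G_2 = 10^(9.90/10) = 9.772
  Stage 3: F_3 = 10^(3.47/10) = 2.223, G_3 = 10^(−3.10/10) = 0.4898
Friis cascade:
  F = 2.051 + (2.173 − 1)/0.4875 + (2.223 − 1)/4.764 = 4.713
NF = 10 log₁₀(4.713) = 6.73 dB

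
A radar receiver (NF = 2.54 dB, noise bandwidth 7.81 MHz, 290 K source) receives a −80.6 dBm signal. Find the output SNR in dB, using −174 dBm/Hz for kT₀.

21.9 dB

Noise floor: N = −174 + 10 log₁₀(B) + NF
10 log₁₀(7.81×10⁶) = 68.93 dB
N = −174 + 68.93 + 2.54 = −102.53 dBm
SNR = P_sig − N = −80.6 − (−102.53) = 21.93 dB → 21.9 dB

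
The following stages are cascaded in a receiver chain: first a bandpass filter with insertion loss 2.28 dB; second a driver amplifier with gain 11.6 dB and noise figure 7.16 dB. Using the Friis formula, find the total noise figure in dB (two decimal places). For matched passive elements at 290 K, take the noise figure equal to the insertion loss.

Convert to linear (a loss of L dB is a gain of −L dB): F_i = 10^(NF_i/10), G_i = 10^(G_i,dB/10)
  Stage 1: F_1 = 10^(2.28/10) = 1.690, G_1 = 10^(−2.28/10) = 0.5916
  Stage 2: F_2 = 10^(7.16/10) = 5.200, G_2 = 10^(11.6/10) = 14.45
Friis cascade:
  F = 1.690 + (5.200 − 1)/0.5916 = 8.790
NF = 10 log₁₀(8.790) = 9.44 dB

9.44 dB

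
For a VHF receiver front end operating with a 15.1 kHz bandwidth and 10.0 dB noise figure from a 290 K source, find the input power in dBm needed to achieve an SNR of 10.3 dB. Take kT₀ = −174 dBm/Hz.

Sensitivity = −174 + 10 log₁₀(B) + NF + SNR_min
= −174 + 41.79 + 10.0 + 10.3
= −111.91 dBm → −111.9 dBm

−111.9 dBm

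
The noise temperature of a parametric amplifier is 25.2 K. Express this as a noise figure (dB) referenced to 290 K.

F = 1 + T_e/T₀ = 1 + 25.2/290 = 1.0869
NF = 10 log₁₀(1.0869) = 0.362 dB

0.362 dB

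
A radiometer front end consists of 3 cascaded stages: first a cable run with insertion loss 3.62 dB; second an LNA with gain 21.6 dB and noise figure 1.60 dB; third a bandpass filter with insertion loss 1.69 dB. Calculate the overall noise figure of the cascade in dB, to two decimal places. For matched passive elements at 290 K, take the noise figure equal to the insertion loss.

Convert to linear (a loss of L dB is a gain of −L dB): F_i = 10^(NF_i/10), G_i = 10^(G_i,dB/10)
  Stage 1: F_1 = 10^(3.62/10) = 2.301, G_1 = 10^(−3.62/10) = 0.4345
  Stage 2: F_2 = 10^(1.60/10) = 1.445, G_2 = 10^(21.6/10) = 144.5
  Stage 3: F_3 = 10^(1.69/10) = 1.476, G_3 = 10^(−1.69/10) = 0.6776
Friis cascade:
  F = 2.301 + (1.445 − 1)/0.4345 + (1.476 − 1)/62.81 = 3.334
NF = 10 log₁₀(3.334) = 5.23 dB

5.23 dB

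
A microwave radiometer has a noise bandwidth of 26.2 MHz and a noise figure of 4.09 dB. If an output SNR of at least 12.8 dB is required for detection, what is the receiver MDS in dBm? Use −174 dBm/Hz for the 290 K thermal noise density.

Sensitivity = −174 + 10 log₁₀(B) + NF + SNR_min
= −174 + 74.18 + 4.09 + 12.8
= −82.93 dBm → −82.9 dBm

−82.9 dBm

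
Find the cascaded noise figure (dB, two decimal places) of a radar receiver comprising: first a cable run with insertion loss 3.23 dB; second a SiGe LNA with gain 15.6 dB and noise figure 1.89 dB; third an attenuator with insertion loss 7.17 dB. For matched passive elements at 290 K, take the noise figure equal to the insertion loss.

Convert to linear (a loss of L dB is a gain of −L dB): F_i = 10^(NF_i/10), G_i = 10^(G_i,dB/10)
  Stage 1: F_1 = 10^(3.23/10) = 2.104, G_1 = 10^(−3.23/10) = 0.4753
  Stage 2: F_2 = 10^(1.89/10) = 1.545, G_2 = 10^(15.6/10) = 36.31
  Stage 3: F_3 = 10^(7.17/10) = 5.212, G_3 = 10^(−7.17/10) = 0.1919
Friis cascade:
  F = 2.104 + (1.545 − 1)/0.4753 + (5.212 − 1)/17.26 = 3.495
NF = 10 log₁₀(3.495) = 5.43 dB

5.43 dB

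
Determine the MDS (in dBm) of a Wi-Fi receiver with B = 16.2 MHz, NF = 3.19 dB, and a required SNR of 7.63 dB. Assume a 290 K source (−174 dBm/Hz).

Sensitivity = −174 + 10 log₁₀(B) + NF + SNR_min
= −174 + 72.1 + 3.19 + 7.63
= −91.08 dBm → −91.1 dBm

−91.1 dBm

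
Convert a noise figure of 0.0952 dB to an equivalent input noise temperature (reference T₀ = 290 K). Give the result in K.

F = 10^(0.0952/10) = 1.02216
T_e = (F − 1)·T₀ = (1.02216 − 1) × 290 = 6.43 K

6.43 K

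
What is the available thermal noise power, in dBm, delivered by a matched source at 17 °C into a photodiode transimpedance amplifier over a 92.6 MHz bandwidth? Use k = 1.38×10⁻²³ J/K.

T = 17 °C + 273.15 = 290.15 K
P_n = kTB = 1.38×10⁻²³ × 290.15 × 9.26×10⁷ = 3.71×10⁻¹³ W
In dBm: 10 log₁₀(3.71×10⁻¹³ / 10⁻³) = −94.3 dBm

−94.3 dBm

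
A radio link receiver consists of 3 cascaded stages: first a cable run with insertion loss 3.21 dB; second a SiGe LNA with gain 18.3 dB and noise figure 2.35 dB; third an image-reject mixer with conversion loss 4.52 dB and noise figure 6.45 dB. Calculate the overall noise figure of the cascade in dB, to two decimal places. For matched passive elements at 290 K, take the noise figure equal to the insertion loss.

5.69 dB

Convert to linear (a loss of L dB is a gain of −L dB): F_i = 10^(NF_i/10), G_i = 10^(G_i,dB/10)
  Stage 1: F_1 = 10^(3.21/10) = 2.094, G_1 = 10^(−3.21/10) = 0.4775
  Stage 2: F_2 = 10^(2.35/10) = 1.718, G_2 = 10^(18.3/10) = 67.61
  Stage 3: F_3 = 10^(6.45/10) = 4.416, G_3 = 10^(−4.52/10) = 0.3532
Friis cascade:
  F = 2.094 + (1.718 − 1)/0.4775 + (4.416 − 1)/32.28 = 3.703
NF = 10 log₁₀(3.703) = 5.69 dB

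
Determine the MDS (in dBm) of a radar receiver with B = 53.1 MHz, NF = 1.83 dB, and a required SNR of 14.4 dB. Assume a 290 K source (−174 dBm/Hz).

Sensitivity = −174 + 10 log₁₀(B) + NF + SNR_min
= −174 + 77.25 + 1.83 + 14.4
= −80.52 dBm → −80.5 dBm

−80.5 dBm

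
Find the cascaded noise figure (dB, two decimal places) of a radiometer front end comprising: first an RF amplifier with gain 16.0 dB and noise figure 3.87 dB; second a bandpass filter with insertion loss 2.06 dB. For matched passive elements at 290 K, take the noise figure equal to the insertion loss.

3.90 dB

Convert to linear (a loss of L dB is a gain of −L dB): F_i = 10^(NF_i/10), G_i = 10^(G_i,dB/10)
  Stage 1: F_1 = 10^(3.87/10) = 2.438, G_1 = 10^(16.0/10) = 39.81
  Stage 2: F_2 = 10^(2.06/10) = 1.607, G_2 = 10^(−2.06/10) = 0.6223
Friis cascade:
  F = 2.438 + (1.607 − 1)/39.81 = 2.453
NF = 10 log₁₀(2.453) = 3.90 dB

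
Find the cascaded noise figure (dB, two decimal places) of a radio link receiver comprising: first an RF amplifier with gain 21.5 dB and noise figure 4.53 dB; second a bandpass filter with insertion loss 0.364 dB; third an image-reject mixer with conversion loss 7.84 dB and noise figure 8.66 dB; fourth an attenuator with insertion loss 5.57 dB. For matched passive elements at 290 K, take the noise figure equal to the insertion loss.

Convert to linear (a loss of L dB is a gain of −L dB): F_i = 10^(NF_i/10), G_i = 10^(G_i,dB/10)
  Stage 1: F_1 = 10^(4.53/10) = 2.838, G_1 = 10^(21.5/10) = 141.3
  Stage 2: F_2 = 10^(0.364/10) = 1.087, G_2 = 10^(−0.364/10) = 0.9196
  Stage 3: F_3 = 10^(8.66/10) = 7.345, G_3 = 10^(−7.84/10) = 0.1644
  Stage 4: F_4 = 10^(5.57/10) = 3.606, G_4 = 10^(−5.57/10) = 0.2773
Friis cascade:
  F = 2.838 + (1.087 − 1)/141.3 + (7.345 − 1)/129.9 + (3.606 − 1)/21.36 = 3.009
NF = 10 log₁₀(3.009) = 4.78 dB

4.78 dB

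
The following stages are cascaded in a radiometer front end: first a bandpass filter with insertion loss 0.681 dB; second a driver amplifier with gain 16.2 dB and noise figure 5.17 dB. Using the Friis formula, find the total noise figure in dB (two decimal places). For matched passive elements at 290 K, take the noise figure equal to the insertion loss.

5.85 dB

Convert to linear (a loss of L dB is a gain of −L dB): F_i = 10^(NF_i/10), G_i = 10^(G_i,dB/10)
  Stage 1: F_1 = 10^(0.681/10) = 1.170, G_1 = 10^(−0.681/10) = 0.8549
  Stage 2: F_2 = 10^(5.17/10) = 3.289, G_2 = 10^(16.2/10) = 41.69
Friis cascade:
  F = 1.170 + (3.289 − 1)/0.8549 = 3.847
NF = 10 log₁₀(3.847) = 5.85 dB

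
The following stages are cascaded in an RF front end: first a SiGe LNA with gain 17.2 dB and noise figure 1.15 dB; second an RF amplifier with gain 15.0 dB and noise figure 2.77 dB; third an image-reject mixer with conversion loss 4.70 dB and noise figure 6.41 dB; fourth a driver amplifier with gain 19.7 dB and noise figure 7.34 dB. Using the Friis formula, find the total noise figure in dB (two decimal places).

1.24 dB

Convert to linear (a loss of L dB is a gain of −L dB): F_i = 10^(NF_i/10), G_i = 10^(G_i,dB/10)
  Stage 1: F_1 = 10^(1.15/10) = 1.303, G_1 = 10^(17.2/10) = 52.48
  Stage 2: F_2 = 10^(2.77/10) = 1.892, G_2 = 10^(15.0/10) = 31.62
  Stage 3: F_3 = 10^(6.41/10) = 4.375, G_3 = 10^(−4.70/10) = 0.3388
  Stage 4: F_4 = 10^(7.34/10) = 5.420, G_4 = 10^(19.7/10) = 93.33
Friis cascade:
  F = 1.303 + (1.892 − 1)/52.48 + (4.375 − 1)/1660 + (5.420 − 1)/562.3 = 1.330
NF = 10 log₁₀(1.330) = 1.24 dB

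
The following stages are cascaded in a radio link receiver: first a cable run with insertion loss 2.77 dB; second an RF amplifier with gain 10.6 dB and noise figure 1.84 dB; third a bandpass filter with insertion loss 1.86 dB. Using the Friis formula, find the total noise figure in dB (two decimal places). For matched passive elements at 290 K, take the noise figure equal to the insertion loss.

4.74 dB

Convert to linear (a loss of L dB is a gain of −L dB): F_i = 10^(NF_i/10), G_i = 10^(G_i,dB/10)
  Stage 1: F_1 = 10^(2.77/10) = 1.892, G_1 = 10^(−2.77/10) = 0.5284
  Stage 2: F_2 = 10^(1.84/10) = 1.528, G_2 = 10^(10.6/10) = 11.48
  Stage 3: F_3 = 10^(1.86/10) = 1.535, G_3 = 10^(−1.86/10) = 0.6516
Friis cascade:
  F = 1.892 + (1.528 − 1)/0.5284 + (1.535 − 1)/6.067 = 2.979
NF = 10 log₁₀(2.979) = 4.74 dB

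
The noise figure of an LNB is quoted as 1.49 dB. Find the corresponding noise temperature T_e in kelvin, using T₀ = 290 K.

F = 10^(1.49/10) = 1.40929
T_e = (F − 1)·T₀ = (1.40929 − 1) × 290 = 119 K

119 K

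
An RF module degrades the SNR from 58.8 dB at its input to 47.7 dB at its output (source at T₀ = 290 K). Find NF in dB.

11.1 dB

NF (dB) = SNR_in(dB) − SNR_out(dB) when the source is at T₀
NF = 58.8 − 47.7 = 11.1 dB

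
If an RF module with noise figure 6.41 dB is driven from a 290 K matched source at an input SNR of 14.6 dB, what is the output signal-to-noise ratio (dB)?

By definition F = SNR_in/SNR_out, so in dB: SNR_out = SNR_in − NF
SNR_out = 14.6 − 6.41 = 8.19 dB

8.19 dB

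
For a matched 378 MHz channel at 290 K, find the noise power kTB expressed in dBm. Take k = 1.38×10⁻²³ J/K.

P_n = kTB = 1.38×10⁻²³ × 290 × 3.78×10⁸ = 1.51×10⁻¹² W
In dBm: 10 log₁₀(1.51×10⁻¹² / 10⁻³) = −88.2 dBm

−88.2 dBm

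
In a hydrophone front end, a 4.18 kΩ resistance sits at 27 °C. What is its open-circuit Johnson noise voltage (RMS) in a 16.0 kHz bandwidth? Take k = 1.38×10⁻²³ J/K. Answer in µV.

T = 27 °C + 273.15 = 300.15 K
V_n = √(4kTRB)
4kTRB = 4 × 1.38×10⁻²³ × 300.15 × 4.18×10³ × 1.60×10⁴ = 1.11×10⁻¹² V²
V_n = √(1.11×10⁻¹²) = 1.05×10⁻⁶ V = 1.05 µV

1.05 µV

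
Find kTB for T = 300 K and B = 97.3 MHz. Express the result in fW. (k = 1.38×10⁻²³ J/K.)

403 fW

P_n = kTB = 1.38×10⁻²³ × 300 × 9.73×10⁷ = 4.03×10⁻¹³ W = 403 fW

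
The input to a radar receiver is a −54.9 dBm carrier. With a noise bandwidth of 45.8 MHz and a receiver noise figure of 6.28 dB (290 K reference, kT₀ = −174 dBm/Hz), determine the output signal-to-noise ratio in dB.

Noise floor: N = −174 + 10 log₁₀(B) + NF
10 log₁₀(4.58×10⁷) = 76.61 dB
N = −174 + 76.61 + 6.28 = −91.11 dBm
SNR = P_sig − N = −54.9 − (−91.11) = 36.21 dB → 36.2 dB

36.2 dB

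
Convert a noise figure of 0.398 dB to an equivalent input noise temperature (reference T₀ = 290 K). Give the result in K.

27.8 K

F = 10^(0.398/10) = 1.09597
T_e = (F − 1)·T₀ = (1.09597 − 1) × 290 = 27.8 K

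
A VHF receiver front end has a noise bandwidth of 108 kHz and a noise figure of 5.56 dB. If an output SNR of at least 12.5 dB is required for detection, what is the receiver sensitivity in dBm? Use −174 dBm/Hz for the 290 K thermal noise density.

−105.6 dBm

Sensitivity = −174 + 10 log₁₀(B) + NF + SNR_min
= −174 + 50.33 + 5.56 + 12.5
= −105.61 dBm → −105.6 dBm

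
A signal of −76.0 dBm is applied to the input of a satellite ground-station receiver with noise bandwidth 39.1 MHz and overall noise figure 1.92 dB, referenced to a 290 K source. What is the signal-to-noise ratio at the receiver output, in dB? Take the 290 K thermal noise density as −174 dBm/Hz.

Noise floor: N = −174 + 10 log₁₀(B) + NF
10 log₁₀(3.91×10⁷) = 75.92 dB
N = −174 + 75.92 + 1.92 = −96.16 dBm
SNR = P_sig − N = −76.0 − (−96.16) = 20.16 dB → 20.2 dB

20.2 dB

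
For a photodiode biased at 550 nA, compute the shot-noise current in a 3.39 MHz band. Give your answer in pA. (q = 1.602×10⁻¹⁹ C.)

I_n = √(2qI·B)
2qI·B = 2 × 1.602×10⁻¹⁹ × 5.50×10⁻⁷ × 3.39×10⁶ = 5.97×10⁻¹⁹ A²
I_n = √(5.97×10⁻¹⁹) = 7.73×10⁻¹⁰ A = 773 pA

773 pA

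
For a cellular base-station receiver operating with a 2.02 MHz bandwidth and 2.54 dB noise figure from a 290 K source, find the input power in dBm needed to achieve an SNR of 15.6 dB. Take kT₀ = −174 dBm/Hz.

Sensitivity = −174 + 10 log₁₀(B) + NF + SNR_min
= −174 + 63.05 + 2.54 + 15.6
= −92.81 dBm → −92.8 dBm

−92.8 dBm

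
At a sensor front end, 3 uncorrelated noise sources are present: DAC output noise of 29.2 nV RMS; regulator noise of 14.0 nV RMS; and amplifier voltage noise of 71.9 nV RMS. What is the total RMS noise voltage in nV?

78.9 nV

Uncorrelated sources add in power (mean-square): V_tot = √(ΣV_i²)
V_tot = √[(2.92×10⁻⁸)² + (1.40×10⁻⁸)² + (7.19×10⁻⁸)²] = 7.89×10⁻⁸ V = 78.9 nV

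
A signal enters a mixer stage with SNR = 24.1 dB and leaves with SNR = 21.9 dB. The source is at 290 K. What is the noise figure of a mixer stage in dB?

2.2 dB

NF (dB) = SNR_in(dB) − SNR_out(dB) when the source is at T₀
NF = 24.1 − 21.9 = 2.2 dB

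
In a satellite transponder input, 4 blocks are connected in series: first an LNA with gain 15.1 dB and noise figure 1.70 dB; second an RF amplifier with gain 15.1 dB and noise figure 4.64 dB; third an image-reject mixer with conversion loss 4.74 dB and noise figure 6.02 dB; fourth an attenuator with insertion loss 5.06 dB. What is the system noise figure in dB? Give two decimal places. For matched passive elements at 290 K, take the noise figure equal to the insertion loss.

1.90 dB

Convert to linear (a loss of L dB is a gain of −L dB): F_i = 10^(NF_i/10), G_i = 10^(G_i,dB/10)
  Stage 1: F_1 = 10^(1.70/10) = 1.479, G_1 = 10^(15.1/10) = 32.36
  Stage 2: F_2 = 10^(4.64/10) = 2.911, G_2 = 10^(15.1/10) = 32.36
  Stage 3: F_3 = 10^(6.02/10) = 3.999, G_3 = 10^(−4.74/10) = 0.3357
  Stage 4: F_4 = 10^(5.06/10) = 3.206, G_4 = 10^(−5.06/10) = 0.3119
Friis cascade:
  F = 1.479 + (2.911 − 1)/32.36 + (3.999 − 1)/1047 + (3.206 − 1)/351.6 = 1.547
NF = 10 log₁₀(1.547) = 1.90 dB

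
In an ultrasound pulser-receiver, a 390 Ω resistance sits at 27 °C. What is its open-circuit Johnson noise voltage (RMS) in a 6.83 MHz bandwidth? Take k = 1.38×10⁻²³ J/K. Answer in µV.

T = 27 °C + 273.15 = 300.15 K
V_n = √(4kTRB)
4kTRB = 4 × 1.38×10⁻²³ × 300.15 × 3.90×10² × 6.83×10⁶ = 4.41×10⁻¹¹ V²
V_n = √(4.41×10⁻¹¹) = 6.64×10⁻⁶ V = 6.64 µV

6.64 µV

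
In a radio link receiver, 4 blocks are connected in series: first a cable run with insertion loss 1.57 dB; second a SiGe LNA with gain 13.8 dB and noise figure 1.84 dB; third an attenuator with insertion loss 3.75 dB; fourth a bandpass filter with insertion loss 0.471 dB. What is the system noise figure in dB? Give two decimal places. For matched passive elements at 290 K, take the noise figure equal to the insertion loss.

Convert to linear (a loss of L dB is a gain of −L dB): F_i = 10^(NF_i/10), G_i = 10^(G_i,dB/10)
  Stage 1: F_1 = 10^(1.57/10) = 1.435, G_1 = 10^(−1.57/10) = 0.6966
  Stage 2: F_2 = 10^(1.84/10) = 1.528, G_2 = 10^(13.8/10) = 23.99
  Stage 3: F_3 = 10^(3.75/10) = 2.371, G_3 = 10^(−3.75/10) = 0.4217
  Stage 4: F_4 = 10^(0.471/10) = 1.115, G_4 = 10^(−0.471/10) = 0.8972
Friis cascade:
  F = 1.435 + (1.528 − 1)/0.6966 + (2.371 − 1)/16.71 + (1.115 − 1)/7.047 = 2.291
NF = 10 log₁₀(2.291) = 3.60 dB

3.60 dB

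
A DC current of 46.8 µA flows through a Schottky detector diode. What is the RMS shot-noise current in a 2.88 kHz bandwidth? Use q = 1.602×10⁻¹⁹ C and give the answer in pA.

208 pA

I_n = √(2qI·B)
2qI·B = 2 × 1.602×10⁻¹⁹ × 4.68×10⁻⁵ × 2.88×10³ = 4.32×10⁻²⁰ A²
I_n = √(4.32×10⁻²⁰) = 2.08×10⁻¹⁰ A = 208 pA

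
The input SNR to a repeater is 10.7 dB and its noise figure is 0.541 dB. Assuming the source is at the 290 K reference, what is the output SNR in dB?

10.159 dB

By definition F = SNR_in/SNR_out, so in dB: SNR_out = SNR_in − NF
SNR_out = 10.7 − 0.541 = 10.159 dB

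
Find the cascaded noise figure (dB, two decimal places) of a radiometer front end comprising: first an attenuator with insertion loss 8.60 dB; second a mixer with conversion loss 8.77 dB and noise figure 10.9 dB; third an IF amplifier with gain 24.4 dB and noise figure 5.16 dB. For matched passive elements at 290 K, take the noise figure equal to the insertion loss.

23.30 dB

Convert to linear (a loss of L dB is a gain of −L dB): F_i = 10^(NF_i/10), G_i = 10^(G_i,dB/10)
  Stage 1: F_1 = 10^(8.60/10) = 7.244, G_1 = 10^(−8.60/10) = 0.1380
  Stage 2: F_2 = 10^(10.9/10) = 12.30, G_2 = 10^(−8.77/10) = 0.1327
  Stage 3: F_3 = 10^(5.16/10) = 3.281, G_3 = 10^(24.4/10) = 275.4
Friis cascade:
  F = 7.244 + (12.30 − 1)/0.1380 + (3.281 − 1)/0.01832 = 213.6
NF = 10 log₁₀(213.6) = 23.30 dB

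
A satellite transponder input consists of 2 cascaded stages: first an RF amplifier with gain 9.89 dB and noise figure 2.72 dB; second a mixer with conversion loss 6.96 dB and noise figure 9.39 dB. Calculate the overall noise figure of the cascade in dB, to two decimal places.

4.25 dB

Convert to linear (a loss of L dB is a gain of −L dB): F_i = 10^(NF_i/10), G_i = 10^(G_i,dB/10)
  Stage 1: F_1 = 10^(2.72/10) = 1.871, G_1 = 10^(9.89/10) = 9.750
  Stage 2: F_2 = 10^(9.39/10) = 8.690, G_2 = 10^(−6.96/10) = 0.2014
Friis cascade:
  F = 1.871 + (8.690 − 1)/9.750 = 2.659
NF = 10 log₁₀(2.659) = 4.25 dB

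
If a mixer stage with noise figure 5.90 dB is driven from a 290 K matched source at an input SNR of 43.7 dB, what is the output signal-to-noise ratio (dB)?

By definition F = SNR_in/SNR_out, so in dB: SNR_out = SNR_in − NF
SNR_out = 43.7 − 5.90 = 37.80 dB

37.80 dB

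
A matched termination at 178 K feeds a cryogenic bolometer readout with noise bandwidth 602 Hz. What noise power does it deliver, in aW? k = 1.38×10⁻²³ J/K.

1.48 aW

P_n = kTB = 1.38×10⁻²³ × 178 × 6.02×10² = 1.48×10⁻¹⁸ W = 1.48 aW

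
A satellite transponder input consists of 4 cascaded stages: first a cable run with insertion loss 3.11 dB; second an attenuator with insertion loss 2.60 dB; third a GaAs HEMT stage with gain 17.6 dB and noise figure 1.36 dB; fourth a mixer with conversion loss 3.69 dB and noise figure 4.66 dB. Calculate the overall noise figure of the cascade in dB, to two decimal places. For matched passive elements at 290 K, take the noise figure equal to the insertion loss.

Convert to linear (a loss of L dB is a gain of −L dB): F_i = 10^(NF_i/10), G_i = 10^(G_i,dB/10)
  Stage 1: F_1 = 10^(3.11/10) = 2.046, G_1 = 10^(−3.11/10) = 0.4887
  Stage 2: F_2 = 10^(2.60/10) = 1.820, G_2 = 10^(−2.60/10) = 0.5495
  Stage 3: F_3 = 10^(1.36/10) = 1.368, G_3 = 10^(17.6/10) = 57.54
  Stage 4: F_4 = 10^(4.66/10) = 2.924, G_4 = 10^(−3.69/10) = 0.4276
Friis cascade:
  F = 2.046 + (1.820 − 1)/0.4887 + (1.368 − 1)/0.2685 + (2.924 − 1)/15.45 = 5.218
NF = 10 log₁₀(5.218) = 7.17 dB

7.17 dB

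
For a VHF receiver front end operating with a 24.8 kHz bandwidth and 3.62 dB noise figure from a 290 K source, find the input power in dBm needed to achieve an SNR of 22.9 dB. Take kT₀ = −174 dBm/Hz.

Sensitivity = −174 + 10 log₁₀(B) + NF + SNR_min
= −174 + 43.94 + 3.62 + 22.9
= −103.54 dBm → −103.5 dBm

−103.5 dBm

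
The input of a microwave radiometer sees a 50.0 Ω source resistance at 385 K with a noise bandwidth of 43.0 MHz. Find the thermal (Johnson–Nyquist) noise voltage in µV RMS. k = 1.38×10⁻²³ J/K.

6.76 µV

V_n = √(4kTRB)
4kTRB = 4 × 1.38×10⁻²³ × 385 × 5.00×10¹ × 4.30×10⁷ = 4.57×10⁻¹¹ V²
V_n = √(4.57×10⁻¹¹) = 6.76×10⁻⁶ V = 6.76 µV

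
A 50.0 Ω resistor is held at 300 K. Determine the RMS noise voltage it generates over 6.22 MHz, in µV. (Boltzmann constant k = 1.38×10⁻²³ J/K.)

2.27 µV

V_n = √(4kTRB)
4kTRB = 4 × 1.38×10⁻²³ × 300 × 5.00×10¹ × 6.22×10⁶ = 5.15×10⁻¹² V²
V_n = √(5.15×10⁻¹²) = 2.27×10⁻⁶ V = 2.27 µV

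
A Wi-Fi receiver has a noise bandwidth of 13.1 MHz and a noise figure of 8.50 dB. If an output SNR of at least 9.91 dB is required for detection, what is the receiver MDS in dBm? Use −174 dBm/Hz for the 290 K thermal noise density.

−84.4 dBm

Sensitivity = −174 + 10 log₁₀(B) + NF + SNR_min
= −174 + 71.17 + 8.50 + 9.91
= −84.42 dBm → −84.4 dBm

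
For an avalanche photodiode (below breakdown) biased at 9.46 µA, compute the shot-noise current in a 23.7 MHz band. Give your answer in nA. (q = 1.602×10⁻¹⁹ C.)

I_n = √(2qI·B)
2qI·B = 2 × 1.602×10⁻¹⁹ × 9.46×10⁻⁶ × 2.37×10⁷ = 7.18×10⁻¹⁷ A²
I_n = √(7.18×10⁻¹⁷) = 8.48×10⁻⁹ A = 8.48 nA

8.48 nA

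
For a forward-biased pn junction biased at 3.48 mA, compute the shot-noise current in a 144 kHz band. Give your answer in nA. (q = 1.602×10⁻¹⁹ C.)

12.7 nA

I_n = √(2qI·B)
2qI·B = 2 × 1.602×10⁻¹⁹ × 3.48×10⁻³ × 1.44×10⁵ = 1.61×10⁻¹⁶ A²
I_n = √(1.61×10⁻¹⁶) = 1.27×10⁻⁸ A = 12.7 nA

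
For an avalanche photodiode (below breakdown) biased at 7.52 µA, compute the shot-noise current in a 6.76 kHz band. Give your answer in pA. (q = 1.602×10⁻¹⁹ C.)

I_n = √(2qI·B)
2qI·B = 2 × 1.602×10⁻¹⁹ × 7.52×10⁻⁶ × 6.76×10³ = 1.63×10⁻²⁰ A²
I_n = √(1.63×10⁻²⁰) = 1.28×10⁻¹⁰ A = 128 pA

128 pA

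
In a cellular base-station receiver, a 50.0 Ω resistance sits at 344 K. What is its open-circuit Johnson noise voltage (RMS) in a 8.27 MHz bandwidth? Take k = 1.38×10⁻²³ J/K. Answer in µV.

V_n = √(4kTRB)
4kTRB = 4 × 1.38×10⁻²³ × 344 × 5.00×10¹ × 8.27×10⁶ = 7.85×10⁻¹² V²
V_n = √(7.85×10⁻¹²) = 2.80×10⁻⁶ V = 2.80 µV

2.80 µV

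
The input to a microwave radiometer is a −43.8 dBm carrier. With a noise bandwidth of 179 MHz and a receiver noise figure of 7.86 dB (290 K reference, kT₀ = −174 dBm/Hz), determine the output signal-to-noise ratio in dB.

Noise floor: N = −174 + 10 log₁₀(B) + NF
10 log₁₀(1.79×10⁸) = 82.53 dB
N = −174 + 82.53 + 7.86 = −83.61 dBm
SNR = P_sig − N = −43.8 − (−83.61) = 39.81 dB → 39.8 dB

39.8 dB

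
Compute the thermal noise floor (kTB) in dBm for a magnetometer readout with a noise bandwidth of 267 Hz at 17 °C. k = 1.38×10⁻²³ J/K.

T = 17 °C + 273.15 = 290.15 K
P_n = kTB = 1.38×10⁻²³ × 290.15 × 2.67×10² = 1.07×10⁻¹⁸ W
In dBm: 10 log₁₀(1.07×10⁻¹⁸ / 10⁻³) = −149.7 dBm

−149.7 dBm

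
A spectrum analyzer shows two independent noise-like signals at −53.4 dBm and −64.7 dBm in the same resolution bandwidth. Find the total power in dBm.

Convert to linear, add, convert back:
P₁ = 4.57×10⁻⁹ W, P₂ = 3.39×10⁻¹⁰ W
P_tot = 4.91×10⁻⁹ W → 10 log₁₀(P_tot / 10⁻³) = −53.1 dBm

−53.1 dBm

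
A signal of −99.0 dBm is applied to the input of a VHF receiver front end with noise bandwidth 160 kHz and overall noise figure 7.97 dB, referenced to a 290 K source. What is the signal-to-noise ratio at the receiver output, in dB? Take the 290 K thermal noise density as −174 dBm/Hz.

Noise floor: N = −174 + 10 log₁₀(B) + NF
10 log₁₀(1.60×10⁵) = 52.04 dB
N = −174 + 52.04 + 7.97 = −113.99 dBm
SNR = P_sig − N = −99.0 − (−113.99) = 14.99 dB → 15.0 dB

15.0 dB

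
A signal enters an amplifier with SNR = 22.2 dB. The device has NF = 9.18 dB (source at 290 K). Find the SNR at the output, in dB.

By definition F = SNR_in/SNR_out, so in dB: SNR_out = SNR_in − NF
SNR_out = 22.2 − 9.18 = 13.02 dB

13.02 dB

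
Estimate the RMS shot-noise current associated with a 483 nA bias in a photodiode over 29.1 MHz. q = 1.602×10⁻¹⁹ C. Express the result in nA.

I_n = √(2qI·B)
2qI·B = 2 × 1.602×10⁻¹⁹ × 4.83×10⁻⁷ × 2.91×10⁷ = 4.50×10⁻¹⁸ A²
I_n = √(4.50×10⁻¹⁸) = 2.12×10⁻⁹ A = 2.12 nA

2.12 nA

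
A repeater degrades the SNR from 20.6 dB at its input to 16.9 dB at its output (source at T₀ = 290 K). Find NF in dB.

3.7 dB

NF (dB) = SNR_in(dB) − SNR_out(dB) when the source is at T₀
NF = 20.6 − 16.9 = 3.7 dB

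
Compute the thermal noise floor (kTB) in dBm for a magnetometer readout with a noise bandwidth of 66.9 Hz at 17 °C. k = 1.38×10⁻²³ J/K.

T = 17 °C + 273.15 = 290.15 K
P_n = kTB = 1.38×10⁻²³ × 290.15 × 6.69×10¹ = 2.68×10⁻¹⁹ W
In dBm: 10 log₁₀(2.68×10⁻¹⁹ / 10⁻³) = −155.7 dBm

−155.7 dBm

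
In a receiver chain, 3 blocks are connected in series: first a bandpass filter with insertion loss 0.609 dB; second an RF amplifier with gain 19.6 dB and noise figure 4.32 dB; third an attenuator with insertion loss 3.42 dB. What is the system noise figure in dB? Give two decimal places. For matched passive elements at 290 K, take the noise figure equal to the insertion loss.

Convert to linear (a loss of L dB is a gain of −L dB): F_i = 10^(NF_i/10), G_i = 10^(G_i,dB/10)
  Stage 1: F_1 = 10^(0.609/10) = 1.151, G_1 = 10^(−0.609/10) = 0.8692
  Stage 2: F_2 = 10^(4.32/10) = 2.704, G_2 = 10^(19.6/10) = 91.20
  Stage 3: F_3 = 10^(3.42/10) = 2.198, G_3 = 10^(−3.42/10) = 0.4550
Friis cascade:
  F = 1.151 + (2.704 − 1)/0.8692 + (2.198 − 1)/79.27 = 3.126
NF = 10 log₁₀(3.126) = 4.95 dB

4.95 dB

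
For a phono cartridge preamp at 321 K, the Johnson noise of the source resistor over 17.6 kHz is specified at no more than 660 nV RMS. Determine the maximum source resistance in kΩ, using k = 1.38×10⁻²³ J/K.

1.40 kΩ

Johnson–Nyquist: V_n = √(4kTRB) ⇒ R = V_n² / (4kTB)
4kTB = 4 × 1.38×10⁻²³ × 321 × 1.76×10⁴ = 3.12×10⁻¹⁶
R = (6.60×10⁻⁷)² / 3.12×10⁻¹⁶ = 1.40×10³ Ω = 1.40 kΩ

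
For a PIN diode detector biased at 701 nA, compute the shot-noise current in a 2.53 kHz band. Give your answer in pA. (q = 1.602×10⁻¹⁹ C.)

I_n = √(2qI·B)
2qI·B = 2 × 1.602×10⁻¹⁹ × 7.01×10⁻⁷ × 2.53×10³ = 5.68×10⁻²² A²
I_n = √(5.68×10⁻²²) = 2.38×10⁻¹¹ A = 23.8 pA

23.8 pA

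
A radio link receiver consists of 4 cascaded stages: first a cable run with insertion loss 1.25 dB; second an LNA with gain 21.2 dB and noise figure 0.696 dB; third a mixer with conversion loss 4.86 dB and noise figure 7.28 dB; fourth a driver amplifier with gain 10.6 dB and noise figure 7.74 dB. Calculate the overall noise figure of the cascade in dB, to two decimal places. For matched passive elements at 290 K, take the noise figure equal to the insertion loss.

2.46 dB

Convert to linear (a loss of L dB is a gain of −L dB): F_i = 10^(NF_i/10), G_i = 10^(G_i,dB/10)
  Stage 1: F_1 = 10^(1.25/10) = 1.334, G_1 = 10^(−1.25/10) = 0.7499
  Stage 2: F_2 = 10^(0.696/10) = 1.174, G_2 = 10^(21.2/10) = 131.8
  Stage 3: F_3 = 10^(7.28/10) = 5.346, G_3 = 10^(−4.86/10) = 0.3266
  Stage 4: F_4 = 10^(7.74/10) = 5.943, G_4 = 10^(10.6/10) = 11.48
Friis cascade:
  F = 1.334 + (1.174 − 1)/0.7499 + (5.346 − 1)/98.86 + (5.943 − 1)/32.28 = 1.762
NF = 10 log₁₀(1.762) = 2.46 dB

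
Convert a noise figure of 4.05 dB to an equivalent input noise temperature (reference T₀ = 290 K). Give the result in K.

447 K

F = 10^(4.05/10) = 2.54097
T_e = (F − 1)·T₀ = (2.54097 − 1) × 290 = 447 K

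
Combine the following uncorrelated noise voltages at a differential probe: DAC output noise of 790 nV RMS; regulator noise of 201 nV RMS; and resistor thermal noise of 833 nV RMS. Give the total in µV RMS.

Uncorrelated sources add in power (mean-square): V_tot = √(ΣV_i²)
V_tot = √[(7.90×10⁻⁷)² + (2.01×10⁻⁷)² + (8.33×10⁻⁷)²] = 1.17×10⁻⁶ V = 1.17 µV

1.17 µV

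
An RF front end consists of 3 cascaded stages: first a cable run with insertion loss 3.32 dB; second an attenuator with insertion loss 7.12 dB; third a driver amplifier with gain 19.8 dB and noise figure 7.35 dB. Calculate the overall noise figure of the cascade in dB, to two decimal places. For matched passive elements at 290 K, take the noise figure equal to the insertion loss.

Convert to linear (a loss of L dB is a gain of −L dB): F_i = 10^(NF_i/10), G_i = 10^(G_i,dB/10)
  Stage 1: F_1 = 10^(3.32/10) = 2.148, G_1 = 10^(−3.32/10) = 0.4656
  Stage 2: F_2 = 10^(7.12/10) = 5.152, G_2 = 10^(−7.12/10) = 0.1941
  Stage 3: F_3 = 10^(7.35/10) = 5.433, G_3 = 10^(19.8/10) = 95.50
Friis cascade:
  F = 2.148 + (5.152 − 1)/0.4656 + (5.433 − 1)/0.09036 = 60.12
NF = 10 log₁₀(60.12) = 17.79 dB

17.79 dB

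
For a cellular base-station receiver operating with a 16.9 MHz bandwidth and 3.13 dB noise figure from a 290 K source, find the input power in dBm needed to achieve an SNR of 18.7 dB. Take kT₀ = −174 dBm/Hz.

−79.9 dBm

Sensitivity = −174 + 10 log₁₀(B) + NF + SNR_min
= −174 + 72.28 + 3.13 + 18.7
= −79.89 dBm → −79.9 dBm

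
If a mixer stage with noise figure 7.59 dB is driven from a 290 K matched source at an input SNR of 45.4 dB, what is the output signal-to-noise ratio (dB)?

By definition F = SNR_in/SNR_out, so in dB: SNR_out = SNR_in − NF
SNR_out = 45.4 − 7.59 = 37.81 dB

37.81 dB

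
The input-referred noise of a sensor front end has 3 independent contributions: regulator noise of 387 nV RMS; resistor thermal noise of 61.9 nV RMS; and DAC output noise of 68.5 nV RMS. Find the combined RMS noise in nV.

Uncorrelated sources add in power (mean-square): V_tot = √(ΣV_i²)
V_tot = √[(3.87×10⁻⁷)² + (6.19×10⁻⁸)² + (6.85×10⁻⁸)²] = 3.98×10⁻⁷ V = 398 nV

398 nV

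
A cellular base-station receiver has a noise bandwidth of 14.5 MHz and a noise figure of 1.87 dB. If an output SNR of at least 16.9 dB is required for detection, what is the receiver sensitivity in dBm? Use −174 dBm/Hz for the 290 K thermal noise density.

Sensitivity = −174 + 10 log₁₀(B) + NF + SNR_min
= −174 + 71.61 + 1.87 + 16.9
= −83.62 dBm → −83.6 dBm

−83.6 dBm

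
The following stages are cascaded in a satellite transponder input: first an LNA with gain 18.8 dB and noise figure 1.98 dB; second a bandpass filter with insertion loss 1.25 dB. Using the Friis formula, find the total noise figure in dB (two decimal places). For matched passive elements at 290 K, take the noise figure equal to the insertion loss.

Convert to linear (a loss of L dB is a gain of −L dB): F_i = 10^(NF_i/10), G_i = 10^(G_i,dB/10)
  Stage 1: F_1 = 10^(1.98/10) = 1.578, G_1 = 10^(18.8/10) = 75.86
  Stage 2: F_2 = 10^(1.25/10) = 1.334, G_2 = 10^(−1.25/10) = 0.7499
Friis cascade:
  F = 1.578 + (1.334 − 1)/75.86 = 1.582
NF = 10 log₁₀(1.582) = 1.99 dB

1.99 dB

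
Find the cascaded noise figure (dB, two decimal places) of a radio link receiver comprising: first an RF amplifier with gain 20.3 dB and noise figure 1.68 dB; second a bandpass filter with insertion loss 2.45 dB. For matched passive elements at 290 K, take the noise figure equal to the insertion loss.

1.70 dB

Convert to linear (a loss of L dB is a gain of −L dB): F_i = 10^(NF_i/10), G_i = 10^(G_i,dB/10)
  Stage 1: F_1 = 10^(1.68/10) = 1.472, G_1 = 10^(20.3/10) = 107.2
  Stage 2: F_2 = 10^(2.45/10) = 1.758, G_2 = 10^(−2.45/10) = 0.5689
Friis cascade:
  F = 1.472 + (1.758 − 1)/107.2 = 1.479
NF = 10 log₁₀(1.479) = 1.70 dB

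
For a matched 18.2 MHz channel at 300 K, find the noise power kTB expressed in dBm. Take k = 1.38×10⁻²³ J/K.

P_n = kTB = 1.38×10⁻²³ × 300 × 1.82×10⁷ = 7.53×10⁻¹⁴ W
In dBm: 10 log₁₀(7.53×10⁻¹⁴ / 10⁻³) = −101.2 dBm

−101.2 dBm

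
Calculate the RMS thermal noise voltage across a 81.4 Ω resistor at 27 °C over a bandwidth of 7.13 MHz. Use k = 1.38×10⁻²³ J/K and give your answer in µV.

T = 27 °C + 273.15 = 300.15 K
V_n = √(4kTRB)
4kTRB = 4 × 1.38×10⁻²³ × 300.15 × 8.14×10¹ × 7.13×10⁶ = 9.62×10⁻¹² V²
V_n = √(9.62×10⁻¹²) = 3.10×10⁻⁶ V = 3.10 µV

3.10 µV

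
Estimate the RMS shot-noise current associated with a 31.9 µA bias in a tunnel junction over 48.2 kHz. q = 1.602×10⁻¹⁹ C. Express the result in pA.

702 pA

I_n = √(2qI·B)
2qI·B = 2 × 1.602×10⁻¹⁹ × 3.19×10⁻⁵ × 4.82×10⁴ = 4.93×10⁻¹⁹ A²
I_n = √(4.93×10⁻¹⁹) = 7.02×10⁻¹⁰ A = 702 pA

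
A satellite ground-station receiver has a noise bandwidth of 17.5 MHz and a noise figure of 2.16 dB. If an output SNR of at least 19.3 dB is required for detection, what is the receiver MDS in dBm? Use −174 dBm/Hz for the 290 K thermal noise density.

Sensitivity = −174 + 10 log₁₀(B) + NF + SNR_min
= −174 + 72.43 + 2.16 + 19.3
= −80.11 dBm → −80.1 dBm

−80.1 dBm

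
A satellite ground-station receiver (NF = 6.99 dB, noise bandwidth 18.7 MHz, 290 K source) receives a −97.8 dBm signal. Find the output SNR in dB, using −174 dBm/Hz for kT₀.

−3.5 dB

Noise floor: N = −174 + 10 log₁₀(B) + NF
10 log₁₀(1.87×10⁷) = 72.72 dB
N = −174 + 72.72 + 6.99 = −94.29 dBm
SNR = P_sig − N = −97.8 − (−94.29) = −3.51 dB → −3.5 dB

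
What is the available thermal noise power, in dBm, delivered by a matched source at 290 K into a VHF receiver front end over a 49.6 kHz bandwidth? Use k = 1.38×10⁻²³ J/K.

P_n = kTB = 1.38×10⁻²³ × 290 × 4.96×10⁴ = 1.98×10⁻¹⁶ W
In dBm: 10 log₁₀(1.98×10⁻¹⁶ / 10⁻³) = −127.0 dBm

−127.0 dBm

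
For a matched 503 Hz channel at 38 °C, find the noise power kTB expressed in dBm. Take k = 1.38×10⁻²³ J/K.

T = 38 °C + 273.15 = 311.15 K
P_n = kTB = 1.38×10⁻²³ × 311.15 × 5.03×10² = 2.16×10⁻¹⁸ W
In dBm: 10 log₁₀(2.16×10⁻¹⁸ / 10⁻³) = −146.7 dBm

−146.7 dBm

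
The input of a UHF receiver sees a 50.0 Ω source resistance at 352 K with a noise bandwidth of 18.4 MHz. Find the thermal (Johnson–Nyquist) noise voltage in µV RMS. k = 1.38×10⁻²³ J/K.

4.23 µV

V_n = √(4kTRB)
4kTRB = 4 × 1.38×10⁻²³ × 352 × 5.00×10¹ × 1.84×10⁷ = 1.79×10⁻¹¹ V²
V_n = √(1.79×10⁻¹¹) = 4.23×10⁻⁶ V = 4.23 µV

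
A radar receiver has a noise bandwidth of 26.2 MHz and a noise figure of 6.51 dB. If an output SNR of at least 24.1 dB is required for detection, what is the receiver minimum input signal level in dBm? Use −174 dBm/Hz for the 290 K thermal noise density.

Sensitivity = −174 + 10 log₁₀(B) + NF + SNR_min
= −174 + 74.18 + 6.51 + 24.1
= −69.21 dBm → −69.2 dBm

−69.2 dBm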